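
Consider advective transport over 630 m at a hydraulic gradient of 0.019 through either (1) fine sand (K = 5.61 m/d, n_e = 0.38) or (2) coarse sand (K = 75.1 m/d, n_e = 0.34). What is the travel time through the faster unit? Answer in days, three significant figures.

Unit 1 (fine sand): v = 5.61×0.019/0.38 = 0.2805 m/d, t = 630/0.2805 = 2246 d
Unit 2 (coarse sand): v = 75.1×0.019/0.34 = 4.197 m/d, t = 630/4.197 = 150.1 d
Faster unit: t = 150 d

150 days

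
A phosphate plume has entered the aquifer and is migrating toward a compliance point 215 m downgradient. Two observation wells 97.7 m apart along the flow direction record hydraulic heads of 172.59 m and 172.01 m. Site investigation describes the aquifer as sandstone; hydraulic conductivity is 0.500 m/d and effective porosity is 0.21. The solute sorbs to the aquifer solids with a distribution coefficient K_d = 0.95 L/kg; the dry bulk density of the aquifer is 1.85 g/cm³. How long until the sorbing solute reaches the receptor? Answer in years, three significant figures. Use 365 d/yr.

390 years

Hydraulic gradient i = (172.59 − 172.01) / 97.7 = 0.58 / 97.7 = 0.005937
Darcy flux q = K·i = 0.500 × 0.005937 = 0.002968 m/d
Average linear velocity = 0.002968 / 0.21 = 0.01413 m/d
Retardation R = 1 + ρ_b·K_d/n = 1 + 1.85×0.95/0.21 = 9.369
Contaminant velocity v_c = v/R = 0.01413/9.369 = 0.001509 m/d
t = L/v_c = 215/0.001509 = 142500 d
   = 142500/365 = 390 yr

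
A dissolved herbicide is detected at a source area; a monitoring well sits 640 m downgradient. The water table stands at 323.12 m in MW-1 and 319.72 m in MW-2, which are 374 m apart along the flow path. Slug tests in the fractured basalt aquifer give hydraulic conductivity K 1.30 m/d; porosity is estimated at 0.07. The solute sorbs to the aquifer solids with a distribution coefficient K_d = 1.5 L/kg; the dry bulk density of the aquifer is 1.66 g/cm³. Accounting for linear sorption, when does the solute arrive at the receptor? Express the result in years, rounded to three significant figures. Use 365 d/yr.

380 years

Hydraulic gradient i = (323.12 − 319.72) / 374 = 3.40 / 374 = 0.009091
Darcy flux q = K·i = 1.30 × 0.009091 = 0.01182 m/d
Average linear velocity = 0.01182 / 0.07 = 0.1688 m/d
Retardation R = 1 + ρ_b·K_d/n = 1 + 1.66×1.5/0.07 = 36.57
Contaminant velocity v_c = v/R = 0.1688/36.57 = 0.004616 m/d
t = L/v_c = 640/0.004616 = 138600 d
   = 138600/365 = 380 yr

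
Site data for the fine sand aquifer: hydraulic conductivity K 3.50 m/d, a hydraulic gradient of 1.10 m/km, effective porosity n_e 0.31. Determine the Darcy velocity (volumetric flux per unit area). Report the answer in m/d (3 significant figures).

0.00385 m/d

Specific discharge q = 3.50 × 0.0011 = 0.003850 m/d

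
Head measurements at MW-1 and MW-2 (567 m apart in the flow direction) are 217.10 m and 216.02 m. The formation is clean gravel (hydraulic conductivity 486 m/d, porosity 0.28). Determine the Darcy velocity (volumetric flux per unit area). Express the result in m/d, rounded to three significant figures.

0.926 m/d

Hydraulic gradient i = (217.10 − 216.02) / 567 = 1.08 / 567 = 0.001905
Darcy flux q = K·i = 486 × 0.001905 = 0.9257 m/d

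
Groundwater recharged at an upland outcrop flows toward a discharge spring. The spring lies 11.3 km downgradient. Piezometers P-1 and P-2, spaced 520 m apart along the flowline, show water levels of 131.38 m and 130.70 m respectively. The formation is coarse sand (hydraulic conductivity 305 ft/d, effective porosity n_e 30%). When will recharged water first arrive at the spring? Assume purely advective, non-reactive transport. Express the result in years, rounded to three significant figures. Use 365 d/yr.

Hydraulic gradient i = (131.38 − 130.70) / 520 = 0.68 / 520 = 0.001308
K = 305 ft/d × 0.3048 = 92.96 m/d
q = Ki = 92.96 × 0.001308 = 0.1216 m/d
v_s = q/n_e = 0.1216/0.30 = 0.4052 m/d
L = 11.3 km = 11300 m
t = L / v = 11300 / 0.4052 = 27890 d
   = 27890 / 365 = 76.4 yr

76.4 years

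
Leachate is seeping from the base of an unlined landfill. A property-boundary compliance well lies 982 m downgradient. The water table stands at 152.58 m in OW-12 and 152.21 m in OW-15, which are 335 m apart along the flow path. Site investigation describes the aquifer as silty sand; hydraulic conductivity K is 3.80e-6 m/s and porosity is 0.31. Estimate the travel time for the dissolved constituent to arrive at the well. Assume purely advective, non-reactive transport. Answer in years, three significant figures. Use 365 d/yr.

Hydraulic gradient i = (152.58 − 152.21) / 335 = 0.37 / 335 = 0.001104
K = 3.80e-6 m/s × 86400 s/d = 0.3283 m/d
Specific discharge q = 0.3283 × 0.001104 = 3.626e-4 m/d
v_s = q/n_e = 3.626e-4/0.31 = 0.001170 m/d
t = L / v = 982 / 0.001170 = 839500 d
   = 839500 / 365 = 2300 yr

2300 years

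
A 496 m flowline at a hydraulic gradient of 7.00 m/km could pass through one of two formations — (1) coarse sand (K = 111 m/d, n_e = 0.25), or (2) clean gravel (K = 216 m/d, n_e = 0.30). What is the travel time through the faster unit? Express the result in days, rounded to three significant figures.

Unit 1 (coarse sand): v = 111×0.0070/0.25 = 3.108 m/d, t = 496/3.108 = 159.6 d
Unit 2 (clean gravel): v = 216×0.0070/0.30 = 5.040 m/d, t = 496/5.040 = 98.41 d
Faster unit: t = 98.4 d

98.4 days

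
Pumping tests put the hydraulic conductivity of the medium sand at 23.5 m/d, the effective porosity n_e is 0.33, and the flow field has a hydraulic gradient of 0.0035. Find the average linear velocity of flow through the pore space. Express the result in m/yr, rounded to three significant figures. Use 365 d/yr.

91.0 m/yr

q = Ki = 23.5 × 0.0035 = 0.08225 m/d
Average linear velocity = 0.08225 / 0.33 = 0.2492 m/d
   = 0.2492 × 365 = 91.0 m/yr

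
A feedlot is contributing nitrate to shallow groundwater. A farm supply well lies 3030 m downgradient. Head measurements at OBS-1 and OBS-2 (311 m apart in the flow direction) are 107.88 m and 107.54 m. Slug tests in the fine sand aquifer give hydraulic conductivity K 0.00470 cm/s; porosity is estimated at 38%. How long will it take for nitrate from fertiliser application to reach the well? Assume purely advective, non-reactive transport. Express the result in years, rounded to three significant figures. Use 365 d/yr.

Hydraulic gradient i = (107.88 − 107.54) / 311 = 0.34 / 311 = 0.001093
K = 0.00470 cm/s × 864 = 4.061 m/d
Darcy flux q = K·i = 4.061 × 0.001093 = 0.004439 m/d
Seepage velocity v = q / n = 0.004439 / 0.38 = 0.01168 m/d
t = L / v = 3030 / 0.01168 = 259400 d
   = 259400 / 365 = 711 yr

711 years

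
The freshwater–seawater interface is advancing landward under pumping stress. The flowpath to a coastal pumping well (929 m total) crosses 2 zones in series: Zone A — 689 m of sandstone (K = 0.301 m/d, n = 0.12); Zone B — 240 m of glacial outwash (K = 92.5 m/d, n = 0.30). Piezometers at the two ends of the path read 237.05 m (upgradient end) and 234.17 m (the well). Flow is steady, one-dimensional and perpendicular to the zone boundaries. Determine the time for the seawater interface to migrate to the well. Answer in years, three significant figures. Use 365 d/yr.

Total head drop ΔH = 237.05 − 234.17 = 2.88 m
Steady 1-D flow in series ⇒ the Darcy flux q is identical in every zone and the zone head losses add (resistances L/K in series).
Σ(L/K) = 689/0.301 + 240/92.5 = 2289 + 2.595 = 2292 d
q = ΔH / Σ(L/K) = 2.88 / 2292 = 0.001257 m/d (same in every zone)
Zone A: v = q/n = 0.001257/0.12 = 0.01047 m/d → t_A = 689/0.01047 = 65790 d
Zone B: v = q/n = 0.001257/0.30 = 0.004189 m/d → t_B = 240/0.004189 = 57290 d
Total t = 65790 + 57290 = 123100 d
   = 123100 / 365 = 337 yr

337 years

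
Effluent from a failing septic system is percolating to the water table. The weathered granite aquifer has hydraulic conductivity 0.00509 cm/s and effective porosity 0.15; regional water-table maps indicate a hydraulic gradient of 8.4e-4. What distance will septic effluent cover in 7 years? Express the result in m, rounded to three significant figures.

62.9 m

K = 0.00509 cm/s × 864 = 4.398 m/d
Darcy flux q = K·i = 4.398 × 8.4e-4 = 0.003694 m/d
v_s = q/n_e = 0.003694/0.15 = 0.02463 m/d
T = 7 yr × 365 = 2555 d
L = v × T = 0.02463 × 2555 = 62.92 m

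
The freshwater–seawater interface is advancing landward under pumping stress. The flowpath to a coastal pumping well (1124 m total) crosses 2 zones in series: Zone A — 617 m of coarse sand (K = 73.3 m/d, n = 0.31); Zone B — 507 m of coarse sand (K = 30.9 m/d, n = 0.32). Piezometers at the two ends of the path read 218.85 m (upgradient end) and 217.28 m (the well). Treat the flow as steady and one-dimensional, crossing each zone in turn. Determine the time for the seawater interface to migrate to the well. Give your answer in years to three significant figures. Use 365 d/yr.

15.3 years

Total head drop ΔH = 218.85 − 217.28 = 1.57 m
Steady 1-D flow in series ⇒ the Darcy flux q is identical in every zone and the zone head losses add (resistances L/K in series).
Σ(L/K) = 617/73.3 + 507/30.9 = 8.417 + 16.41 = 24.83 d
q = ΔH / Σ(L/K) = 1.57 / 24.83 = 0.06324 m/d (same in every zone)
Zone A: v = q/n = 0.06324/0.31 = 0.2040 m/d → t_A = 617/0.2040 = 3024 d
Zone B: v = q/n = 0.06324/0.32 = 0.1976 m/d → t_B = 507/0.1976 = 2565 d
Total t = 3024 + 2565 = 5590 d
   = 5590 / 365 = 15.3 yr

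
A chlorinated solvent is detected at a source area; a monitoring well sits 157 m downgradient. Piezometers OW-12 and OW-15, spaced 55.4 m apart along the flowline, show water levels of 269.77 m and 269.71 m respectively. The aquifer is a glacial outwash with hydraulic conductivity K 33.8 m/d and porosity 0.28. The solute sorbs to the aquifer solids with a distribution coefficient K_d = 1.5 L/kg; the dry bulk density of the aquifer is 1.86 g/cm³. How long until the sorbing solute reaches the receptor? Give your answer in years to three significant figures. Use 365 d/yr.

36.1 years

Hydraulic gradient i = (269.77 − 269.71) / 55.4 = 0.06 / 55.4 = 0.001083
Darcy flux q = K·i = 33.8 × 0.001083 = 0.03661 m/d
Seepage velocity v = q / n = 0.03661 / 0.28 = 0.1307 m/d
Retardation R = 1 + ρ_b·K_d/n = 1 + 1.86×1.5/0.28 = 10.96
Contaminant velocity v_c = v/R = 0.1307/10.96 = 0.01192 m/d
t = L/v_c = 157/0.01192 = 13170 d
   = 13170/365 = 36.1 yr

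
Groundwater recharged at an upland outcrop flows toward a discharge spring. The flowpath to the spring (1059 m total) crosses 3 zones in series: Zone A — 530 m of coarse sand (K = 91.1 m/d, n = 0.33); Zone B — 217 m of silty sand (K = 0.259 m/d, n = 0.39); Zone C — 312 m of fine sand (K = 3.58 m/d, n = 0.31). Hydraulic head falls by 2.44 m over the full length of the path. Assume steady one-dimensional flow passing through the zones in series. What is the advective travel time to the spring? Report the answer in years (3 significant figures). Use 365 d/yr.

Steady 1-D flow in series ⇒ the Darcy flux q is identical in every zone and the zone head losses add (resistances L/K in series).
Σ(L/K) = 530/91.1 + 217/0.259 + 312/3.58 = 5.818 + 837.8 + 87.15 = 930.8 d
q = ΔH / Σ(L/K) = 2.44 / 930.8 = 0.002621 m/d (same in every zone)
Zone A: v = q/n = 0.002621/0.33 = 0.007944 m/d → t_A = 530/0.007944 = 66720 d
Zone B: v = q/n = 0.002621/0.39 = 0.006721 m/d → t_B = 217/0.006721 = 32280 d
Zone C: v = q/n = 0.002621/0.31 = 0.008456 m/d → t_C = 312/0.008456 = 36900 d
Total t = 66720 + 32280 + 36900 = 135900 d
   = 135900 / 365 = 372 yr

372 years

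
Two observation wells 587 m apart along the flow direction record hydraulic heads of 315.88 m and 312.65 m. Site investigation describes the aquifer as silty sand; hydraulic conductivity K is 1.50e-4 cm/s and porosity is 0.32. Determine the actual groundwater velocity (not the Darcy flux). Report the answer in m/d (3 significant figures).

Hydraulic gradient i = (315.88 − 312.65) / 587 = 3.23 / 587 = 0.005503
K = 1.50e-4 cm/s × 864 = 0.1296 m/d
q = Ki = 0.1296 × 0.005503 = 7.131e-4 m/d
v = Ki/n = 0.1296·0.005503/0.32 = 0.002229 m/d

0.00223 m/d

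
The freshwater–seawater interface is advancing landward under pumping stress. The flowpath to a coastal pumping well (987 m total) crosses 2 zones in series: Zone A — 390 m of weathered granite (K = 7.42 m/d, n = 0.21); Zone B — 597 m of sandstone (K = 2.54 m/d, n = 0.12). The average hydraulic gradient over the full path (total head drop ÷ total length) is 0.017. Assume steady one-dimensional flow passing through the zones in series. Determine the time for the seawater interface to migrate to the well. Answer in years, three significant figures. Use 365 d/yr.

Continuity: the same q passes through each zone, so ΔH = q·Σ(L_j/K_j) — the zones act as resistances in series.
Σ(L/K) = 390/7.42 + 597/2.54 = 52.56 + 235.0 = 287.6 d
K_eq = L_total / Σ(L/K) = 987 / 287.6 = 3.432 m/d
q = K_eq · i = 3.432 × 0.017 = 0.05834 m/d (same in every zone)
Zone A: v = q/n = 0.05834/0.21 = 0.2778 m/d → t_A = 390/0.2778 = 1404 d
Zone B: v = q/n = 0.05834/0.12 = 0.4862 m/d → t_B = 597/0.4862 = 1228 d
Total t = 1404 + 1228 = 2632 d
   = 2632 / 365 = 7.21 yr

7.21 years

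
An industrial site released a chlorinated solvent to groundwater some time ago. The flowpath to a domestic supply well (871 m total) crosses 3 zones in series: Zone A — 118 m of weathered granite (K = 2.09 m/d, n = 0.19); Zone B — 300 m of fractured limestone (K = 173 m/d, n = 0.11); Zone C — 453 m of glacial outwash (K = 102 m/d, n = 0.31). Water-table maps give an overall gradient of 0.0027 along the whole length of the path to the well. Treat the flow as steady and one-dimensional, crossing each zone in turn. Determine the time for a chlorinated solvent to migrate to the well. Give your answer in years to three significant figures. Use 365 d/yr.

Steady 1-D flow in series ⇒ the Darcy flux q is identical in every zone and the zone head losses add (resistances L/K in series).
Σ(L/K) = 118/2.09 + 300/173 + 453/102 = 56.46 + 1.734 + 4.441 = 62.63 d
K_eq = L_total / Σ(L/K) = 871 / 62.63 = 13.91 m/d
q = K_eq · i = 13.91 × 0.0027 = 0.03755 m/d (same in every zone)
Zone A: v = q/n = 0.03755/0.19 = 0.1976 m/d → t_A = 118/0.1976 = 597.1 d
Zone B: v = q/n = 0.03755/0.11 = 0.3413 m/d → t_B = 300/0.3413 = 878.9 d
Zone C: v = q/n = 0.03755/0.31 = 0.1211 m/d → t_C = 453/0.1211 = 3740 d
Total t = 597.1 + 878.9 + 3740 = 5216 d
   = 5216 / 365 = 14.3 yr

14.3 years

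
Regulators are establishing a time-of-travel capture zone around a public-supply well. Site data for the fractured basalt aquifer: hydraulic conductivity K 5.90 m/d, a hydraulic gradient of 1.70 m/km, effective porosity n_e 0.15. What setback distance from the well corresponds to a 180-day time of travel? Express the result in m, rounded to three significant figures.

12.0 m

Specific discharge q = 5.90 × 0.0017 = 0.01003 m/d
v_s = q/n_e = 0.01003/0.15 = 0.06687 m/d
L = v × T = 0.06687 × 180 = 12.04 m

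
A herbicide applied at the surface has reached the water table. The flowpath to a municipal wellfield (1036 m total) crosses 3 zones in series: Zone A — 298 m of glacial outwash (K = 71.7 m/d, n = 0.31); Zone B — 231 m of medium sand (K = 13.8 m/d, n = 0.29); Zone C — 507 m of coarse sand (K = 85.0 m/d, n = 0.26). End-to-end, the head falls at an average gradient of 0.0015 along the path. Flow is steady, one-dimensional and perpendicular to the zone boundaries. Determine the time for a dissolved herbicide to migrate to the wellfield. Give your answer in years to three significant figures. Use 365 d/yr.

Steady 1-D flow in series ⇒ the Darcy flux q is identical in every zone and the zone head losses add (resistances L/K in series).
Σ(L/K) = 298/71.7 + 231/13.8 + 507/85.0 = 4.156 + 16.74 + 5.965 = 26.86 d
K_eq = L_total / Σ(L/K) = 1036 / 26.86 = 38.57 m/d
q = K_eq · i = 38.57 × 0.0015 = 0.05786 m/d (same in every zone)
Zone A: v = q/n = 0.05786/0.31 = 0.1866 m/d → t_A = 298/0.1866 = 1597 d
Zone B: v = q/n = 0.05786/0.29 = 0.1995 m/d → t_B = 231/0.1995 = 1158 d
Zone C: v = q/n = 0.05786/0.26 = 0.2225 m/d → t_C = 507/0.2225 = 2278 d
Total t = 1597 + 1158 + 2278 = 5033 d
   = 5033 / 365 = 13.8 yr

13.8 years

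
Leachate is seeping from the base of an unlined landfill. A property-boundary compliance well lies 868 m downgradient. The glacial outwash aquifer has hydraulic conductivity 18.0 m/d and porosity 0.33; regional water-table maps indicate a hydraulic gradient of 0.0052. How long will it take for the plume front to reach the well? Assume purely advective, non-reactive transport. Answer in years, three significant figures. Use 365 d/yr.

Darcy flux q = K·i = 18.0 × 0.0052 = 0.09360 m/d
Average linear velocity = 0.09360 / 0.33 = 0.2836 m/d
t = L / v = 868 / 0.2836 = 3060 d
   = 3060 / 365 = 8.38 yr

8.38 years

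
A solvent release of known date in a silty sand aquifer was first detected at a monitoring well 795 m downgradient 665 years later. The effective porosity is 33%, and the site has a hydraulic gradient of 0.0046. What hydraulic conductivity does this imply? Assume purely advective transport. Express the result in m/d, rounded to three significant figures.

t = 665 years = 242700 d
v = L / t = 795 / 242700 = 0.003275 m/d
K = v · n / i = 0.003275 × 0.33 / 0.0046 = 0.235 m/d

0.235 m/d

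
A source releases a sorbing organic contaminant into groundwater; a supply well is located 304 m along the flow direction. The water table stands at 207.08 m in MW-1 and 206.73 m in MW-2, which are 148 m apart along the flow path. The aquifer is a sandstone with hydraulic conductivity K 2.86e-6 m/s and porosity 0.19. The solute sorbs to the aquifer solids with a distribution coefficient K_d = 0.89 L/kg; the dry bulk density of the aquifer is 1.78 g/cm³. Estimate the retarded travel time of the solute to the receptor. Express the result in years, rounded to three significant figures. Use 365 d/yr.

Hydraulic gradient i = (207.08 − 206.73) / 148 = 0.35 / 148 = 0.002365
K = 2.86e-6 m/s × 86400 s/d = 0.2471 m/d
q = Ki = 0.2471 × 0.002365 = 5.844e-4 m/d
Average linear velocity = 5.844e-4 / 0.19 = 0.003076 m/d
Retardation R = 1 + ρ_b·K_d/n = 1 + 1.78×0.89/0.19 = 9.338
Contaminant velocity v_c = v/R = 0.003076/9.338 = 3.294e-4 m/d
t = L/v_c = 304/3.294e-4 = 923000 d
   = 923000/365 = 2530 yr

2530 years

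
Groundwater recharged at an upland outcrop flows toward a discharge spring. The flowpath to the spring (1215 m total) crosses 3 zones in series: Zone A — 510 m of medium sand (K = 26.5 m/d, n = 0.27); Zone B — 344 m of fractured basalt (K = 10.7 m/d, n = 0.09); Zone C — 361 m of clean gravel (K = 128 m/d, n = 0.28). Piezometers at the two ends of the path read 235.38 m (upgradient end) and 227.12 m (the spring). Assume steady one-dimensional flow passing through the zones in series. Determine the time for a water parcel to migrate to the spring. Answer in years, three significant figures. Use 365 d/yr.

4.85 years

Total head drop ΔH = 235.38 − 227.12 = 8.26 m
Steady 1-D flow in series ⇒ the Darcy flux q is identical in every zone and the zone head losses add (resistances L/K in series).
Σ(L/K) = 510/26.5 + 344/10.7 + 361/128 = 19.25 + 32.15 + 2.820 = 54.22 d
q = ΔH / Σ(L/K) = 8.26 / 54.22 = 0.1524 m/d (same in every zone)
Zone A: v = q/n = 0.1524/0.27 = 0.5643 m/d → t_A = 510/0.5643 = 903.8 d
Zone B: v = q/n = 0.1524/0.09 = 1.693 m/d → t_B = 344/1.693 = 203.2 d
Zone C: v = q/n = 0.1524/0.28 = 0.5441 m/d → t_C = 361/0.5441 = 663.4 d
Total t = 903.8 + 203.2 + 663.4 = 1770 d
   = 1770 / 365 = 4.85 yr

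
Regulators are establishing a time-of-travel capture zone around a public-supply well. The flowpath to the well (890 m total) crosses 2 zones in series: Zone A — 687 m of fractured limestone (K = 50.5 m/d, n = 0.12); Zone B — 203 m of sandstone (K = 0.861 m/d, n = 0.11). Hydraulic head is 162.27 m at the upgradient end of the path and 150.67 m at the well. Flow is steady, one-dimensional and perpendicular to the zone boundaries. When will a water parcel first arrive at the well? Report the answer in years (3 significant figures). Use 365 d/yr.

Total head drop ΔH = 162.27 − 150.67 = 11.60 m
Steady 1-D flow in series ⇒ the Darcy flux q is identical in every zone and the zone head losses add (resistances L/K in series).
Σ(L/K) = 687/50.5 + 203/0.861 = 13.60 + 235.8 = 249.4 d
q = ΔH / Σ(L/K) = 11.60 / 249.4 = 0.04652 m/d (same in every zone)
Zone A: v = q/n = 0.04652/0.12 = 0.3876 m/d → t_A = 687/0.3876 = 1772 d
Zone B: v = q/n = 0.04652/0.11 = 0.4229 m/d → t_B = 203/0.4229 = 480.0 d
Total t = 1772 + 480.0 = 2252 d
   = 2252 / 365 = 6.17 yr

6.17 years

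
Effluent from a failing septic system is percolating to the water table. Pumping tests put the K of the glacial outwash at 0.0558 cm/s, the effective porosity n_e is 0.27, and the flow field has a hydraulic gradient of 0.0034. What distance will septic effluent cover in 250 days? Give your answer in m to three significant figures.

K = 0.0558 cm/s × 864 = 48.21 m/d
Darcy flux q = K·i = 48.21 × 0.0034 = 0.1639 m/d
Seepage velocity v = q / n = 0.1639 / 0.27 = 0.6071 m/d
L = v × T = 0.6071 × 250 = 151.8 m

152 m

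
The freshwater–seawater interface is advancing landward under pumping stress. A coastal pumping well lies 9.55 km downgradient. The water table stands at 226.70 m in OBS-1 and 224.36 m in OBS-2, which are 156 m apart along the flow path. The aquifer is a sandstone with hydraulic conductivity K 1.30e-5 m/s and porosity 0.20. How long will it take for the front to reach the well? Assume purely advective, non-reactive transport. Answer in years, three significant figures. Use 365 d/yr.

Hydraulic gradient i = (226.70 − 224.36) / 156 = 2.34 / 156 = 0.01500
K = 1.30e-5 m/s × 86400 s/d = 1.123 m/d
q = Ki = 1.123 × 0.01500 = 0.01685 m/d
Average linear velocity = 0.01685 / 0.20 = 0.08424 m/d
L = 9.55 km = 9550 m
t = L / v = 9550 / 0.08424 = 113400 d
   = 113400 / 365 = 311 yr

311 years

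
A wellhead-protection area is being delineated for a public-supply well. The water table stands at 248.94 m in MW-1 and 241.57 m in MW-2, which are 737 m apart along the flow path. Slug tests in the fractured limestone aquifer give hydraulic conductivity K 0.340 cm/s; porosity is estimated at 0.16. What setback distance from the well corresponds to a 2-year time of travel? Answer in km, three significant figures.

Hydraulic gradient i = (248.94 − 241.57) / 737 = 7.37 / 737 = 0.01000
K = 0.340 cm/s × 864 = 293.8 m/d
q = Ki = 293.8 × 0.01000 = 2.938 m/d
v = Ki/n = 293.8·0.01000/0.16 = 18.36 m/d
T = 2 yr × 365 = 730 d
L = v × T = 18.36 × 730 = 13400 m
   = 13.4 km

13.4 km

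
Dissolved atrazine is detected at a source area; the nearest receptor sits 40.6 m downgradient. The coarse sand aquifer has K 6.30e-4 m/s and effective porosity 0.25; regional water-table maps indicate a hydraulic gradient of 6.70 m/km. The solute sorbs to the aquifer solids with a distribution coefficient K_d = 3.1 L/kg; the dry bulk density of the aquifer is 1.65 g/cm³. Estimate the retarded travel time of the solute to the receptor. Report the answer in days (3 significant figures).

K = 6.30e-4 m/s × 86400 s/d = 54.43 m/d
Specific discharge q = 54.43 × 0.0067 = 0.3647 m/d
Average linear velocity = 0.3647 / 0.25 = 1.459 m/d
Retardation R = 1 + ρ_b·K_d/n = 1 + 1.65×3.1/0.25 = 21.46
Contaminant velocity v_c = v/R = 1.459/21.46 = 0.06798 m/d
t = L/v_c = 40.6/0.06798 = 597.3 d

597 days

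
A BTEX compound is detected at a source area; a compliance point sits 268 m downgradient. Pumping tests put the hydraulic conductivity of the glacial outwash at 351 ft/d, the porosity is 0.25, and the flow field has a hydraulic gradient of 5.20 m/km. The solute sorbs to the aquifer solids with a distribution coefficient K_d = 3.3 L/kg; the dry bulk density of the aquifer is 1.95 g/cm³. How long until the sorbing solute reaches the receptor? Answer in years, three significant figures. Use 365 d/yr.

8.82 years

K = 351 ft/d × 0.3048 = 107.0 m/d
q = Ki = 107.0 × 0.0052 = 0.5563 m/d
Average linear velocity = 0.5563 / 0.25 = 2.225 m/d
Retardation R = 1 + ρ_b·K_d/n = 1 + 1.95×3.3/0.25 = 26.74
Contaminant velocity v_c = v/R = 2.225/26.74 = 0.08322 m/d
t = L/v_c = 268/0.08322 = 3220 d
   = 3220/365 = 8.82 yr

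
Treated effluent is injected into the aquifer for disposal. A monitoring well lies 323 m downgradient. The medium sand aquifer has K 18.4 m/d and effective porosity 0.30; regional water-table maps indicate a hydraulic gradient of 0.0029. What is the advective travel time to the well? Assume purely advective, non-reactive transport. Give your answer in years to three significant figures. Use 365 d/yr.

q = Ki = 18.4 × 0.0029 = 0.05336 m/d
Average linear velocity = 0.05336 / 0.30 = 0.1779 m/d
t = L / v = 323 / 0.1779 = 1816 d
   = 1816 / 365 = 4.98 yr

4.98 years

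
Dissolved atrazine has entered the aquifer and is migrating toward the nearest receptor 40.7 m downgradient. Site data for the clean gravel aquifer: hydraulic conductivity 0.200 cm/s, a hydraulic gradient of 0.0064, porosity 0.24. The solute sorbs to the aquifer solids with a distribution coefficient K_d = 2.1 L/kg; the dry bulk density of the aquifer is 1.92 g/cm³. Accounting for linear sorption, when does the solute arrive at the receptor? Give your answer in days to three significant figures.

157 days

K = 0.200 cm/s × 864 = 172.8 m/d
q = Ki = 172.8 × 0.0064 = 1.106 m/d
Average linear velocity = 1.106 / 0.24 = 4.608 m/d
Retardation R = 1 + ρ_b·K_d/n = 1 + 1.92×2.1/0.24 = 17.80
Contaminant velocity v_c = v/R = 4.608/17.80 = 0.2589 m/d
t = L/v_c = 40.7/0.2589 = 157.2 d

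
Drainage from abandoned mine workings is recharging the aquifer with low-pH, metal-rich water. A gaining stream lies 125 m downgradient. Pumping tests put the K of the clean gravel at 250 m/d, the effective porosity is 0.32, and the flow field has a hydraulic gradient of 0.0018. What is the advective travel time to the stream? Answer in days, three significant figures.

88.9 days

Specific discharge q = 250 × 0.0018 = 0.4500 m/d
Seepage velocity v = q / n = 0.4500 / 0.32 = 1.406 m/d
t = L / v = 125 / 1.406 = 88.89 d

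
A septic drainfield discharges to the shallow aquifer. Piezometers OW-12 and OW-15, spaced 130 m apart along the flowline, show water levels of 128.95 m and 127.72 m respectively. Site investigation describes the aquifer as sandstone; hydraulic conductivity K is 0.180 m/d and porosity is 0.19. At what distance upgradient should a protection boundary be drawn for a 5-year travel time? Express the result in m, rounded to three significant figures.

16.4 m

Hydraulic gradient i = (128.95 − 127.72) / 130 = 1.23 / 130 = 0.009462
Specific discharge q = 0.180 × 0.009462 = 0.001703 m/d
Average linear velocity = 0.001703 / 0.19 = 0.008964 m/d
T = 5 yr × 365 = 1825 d
L = v × T = 0.008964 × 1825 = 16.36 m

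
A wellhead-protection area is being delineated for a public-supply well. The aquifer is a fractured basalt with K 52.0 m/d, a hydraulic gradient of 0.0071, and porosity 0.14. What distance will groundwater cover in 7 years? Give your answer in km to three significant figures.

q = Ki = 52.0 × 0.0071 = 0.3692 m/d
Average linear velocity = 0.3692 / 0.14 = 2.637 m/d
T = 7 yr × 365 = 2555 d
L = v × T = 2.637 × 2555 = 6738 m
   = 6.74 km

6.74 km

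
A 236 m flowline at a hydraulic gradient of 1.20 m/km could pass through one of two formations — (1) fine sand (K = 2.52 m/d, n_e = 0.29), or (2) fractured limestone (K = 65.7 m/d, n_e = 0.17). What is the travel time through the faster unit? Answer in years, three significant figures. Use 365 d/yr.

1.39 years

Unit 1 (fine sand): v = 2.52×0.0012/0.29 = 0.01043 m/d, t = 236/0.01043 = 22630 d
Unit 2 (fractured limestone): v = 65.7×0.0012/0.17 = 0.4638 m/d, t = 236/0.4638 = 508.9 d
Faster: 508.9 d / 365 = 1.39 yr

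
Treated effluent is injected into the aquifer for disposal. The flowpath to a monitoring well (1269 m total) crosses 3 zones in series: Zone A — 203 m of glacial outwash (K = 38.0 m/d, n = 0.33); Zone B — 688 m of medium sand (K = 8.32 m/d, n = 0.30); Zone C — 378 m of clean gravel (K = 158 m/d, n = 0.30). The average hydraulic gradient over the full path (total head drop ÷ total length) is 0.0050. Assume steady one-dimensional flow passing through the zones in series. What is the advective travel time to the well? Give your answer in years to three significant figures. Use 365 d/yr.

15.1 years

Steady 1-D flow in series ⇒ the Darcy flux q is identical in every zone and the zone head losses add (resistances L/K in series).
Σ(L/K) = 203/38.0 + 688/8.32 + 378/158 = 5.342 + 82.69 + 2.392 = 90.43 d
K_eq = L_total / Σ(L/K) = 1269 / 90.43 = 14.03 m/d
q = K_eq · i = 14.03 × 0.0050 = 0.07017 m/d (same in every zone)
Zone A: v = q/n = 0.07017/0.33 = 0.2126 m/d → t_A = 203/0.2126 = 954.7 d
Zone B: v = q/n = 0.07017/0.30 = 0.2339 m/d → t_B = 688/0.2339 = 2942 d
Zone C: v = q/n = 0.07017/0.30 = 0.2339 m/d → t_C = 378/0.2339 = 1616 d
Total t = 954.7 + 2942 + 1616 = 5512 d
   = 5512 / 365 = 15.1 yr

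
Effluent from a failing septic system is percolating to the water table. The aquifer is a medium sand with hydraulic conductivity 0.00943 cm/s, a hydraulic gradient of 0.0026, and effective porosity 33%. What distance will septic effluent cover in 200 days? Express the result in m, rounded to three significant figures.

K = 0.00943 cm/s × 864 = 8.148 m/d
Darcy flux q = K·i = 8.148 × 0.0026 = 0.02118 m/d
v_s = q/n_e = 0.02118/0.33 = 0.06419 m/d
L = v × T = 0.06419 × 200 = 12.84 m

12.8 m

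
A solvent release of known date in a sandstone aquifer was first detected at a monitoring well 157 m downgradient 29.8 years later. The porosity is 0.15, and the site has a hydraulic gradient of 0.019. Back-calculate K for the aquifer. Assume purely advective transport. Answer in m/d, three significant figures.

0.114 m/d

t = 29.8 years = 10880 d
v = L / t = 157 / 10880 = 0.01443 m/d
K = v · n / i = 0.01443 × 0.15 / 0.019 = 0.114 m/d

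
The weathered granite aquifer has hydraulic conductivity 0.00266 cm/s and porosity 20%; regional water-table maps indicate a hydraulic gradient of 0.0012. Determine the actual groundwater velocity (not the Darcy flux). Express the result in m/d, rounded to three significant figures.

0.0138 m/d

K = 0.00266 cm/s × 864 = 2.298 m/d
q = Ki = 2.298 × 0.0012 = 0.002758 m/d
v_s = q/n_e = 0.002758/0.20 = 0.01379 m/d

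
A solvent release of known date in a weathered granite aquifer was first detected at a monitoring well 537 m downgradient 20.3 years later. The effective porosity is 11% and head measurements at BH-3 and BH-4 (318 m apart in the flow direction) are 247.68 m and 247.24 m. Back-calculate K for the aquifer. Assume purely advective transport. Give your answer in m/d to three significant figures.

Hydraulic gradient i = (247.68 − 247.24) / 318 = 0.44 / 318 = 0.001384
t = 20.3 years = 7410 d
v = L / t = 537 / 7410 = 0.07247 m/d
K = v · n / i = 0.07247 × 0.11 / 0.001384 = 5.76 m/d

5.76 m/d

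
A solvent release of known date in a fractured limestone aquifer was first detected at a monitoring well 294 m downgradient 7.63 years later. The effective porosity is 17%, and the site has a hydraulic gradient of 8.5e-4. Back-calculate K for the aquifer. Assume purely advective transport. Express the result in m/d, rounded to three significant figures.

t = 7.63 years = 2785 d
v = L / t = 294 / 2785 = 0.1056 m/d
K = v · n / i = 0.1056 × 0.17 / 8.5e-4 = 21.1 m/d

21.1 m/d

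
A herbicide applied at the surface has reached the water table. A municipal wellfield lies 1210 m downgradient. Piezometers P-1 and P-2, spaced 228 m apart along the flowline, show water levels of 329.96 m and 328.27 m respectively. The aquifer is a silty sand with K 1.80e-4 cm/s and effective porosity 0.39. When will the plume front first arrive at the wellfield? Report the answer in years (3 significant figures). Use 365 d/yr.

Hydraulic gradient i = (329.96 − 328.27) / 228 = 1.69 / 228 = 0.007412
K = 1.80e-4 cm/s × 864 = 0.1555 m/d
Specific discharge q = 0.1555 × 0.007412 = 0.001153 m/d
v = Ki/n = 0.1555·0.007412/0.39 = 0.002956 m/d
t = L / v = 1210 / 0.002956 = 409400 d
   = 409400 / 365 = 1120 yr

1120 years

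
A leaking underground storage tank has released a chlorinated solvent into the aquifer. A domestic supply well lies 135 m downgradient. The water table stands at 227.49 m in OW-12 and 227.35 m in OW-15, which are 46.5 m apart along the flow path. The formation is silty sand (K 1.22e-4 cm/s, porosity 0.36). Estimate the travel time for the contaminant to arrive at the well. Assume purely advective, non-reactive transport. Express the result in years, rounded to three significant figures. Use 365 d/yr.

420 years

Hydraulic gradient i = (227.49 − 227.35) / 46.5 = 0.14 / 46.5 = 0.003011
K = 1.22e-4 cm/s × 864 = 0.1054 m/d
Darcy flux q = K·i = 0.1054 × 0.003011 = 3.174e-4 m/d
v = Ki/n = 0.1054·0.003011/0.36 = 8.815e-4 m/d
t = L / v = 135 / 8.815e-4 = 153100 d
   = 153100 / 365 = 420 yr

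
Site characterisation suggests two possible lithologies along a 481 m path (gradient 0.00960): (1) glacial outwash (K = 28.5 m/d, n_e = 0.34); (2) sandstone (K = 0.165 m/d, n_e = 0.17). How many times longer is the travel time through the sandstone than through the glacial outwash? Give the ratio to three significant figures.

86.4

Unit 1 (glacial outwash): v = 28.5×0.0096/0.34 = 0.8047 m/d, t = 481/0.8047 = 597.7 d
Unit 2 (sandstone): v = 0.165×0.0096/0.17 = 0.009318 m/d, t = 481/0.009318 = 51620 d
t(sandstone) / t(glacial outwash) = 51620/597.7 = 86.4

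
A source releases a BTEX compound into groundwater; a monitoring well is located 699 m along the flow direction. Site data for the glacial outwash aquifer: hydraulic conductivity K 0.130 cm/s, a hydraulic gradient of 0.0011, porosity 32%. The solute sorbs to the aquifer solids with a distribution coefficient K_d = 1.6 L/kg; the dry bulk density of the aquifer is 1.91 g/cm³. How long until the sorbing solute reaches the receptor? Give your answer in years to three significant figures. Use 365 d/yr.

K = 0.130 cm/s × 864 = 112.3 m/d
Specific discharge q = 112.3 × 0.0011 = 0.1236 m/d
v_s = q/n_e = 0.1236/0.32 = 0.3861 m/d
Retardation R = 1 + ρ_b·K_d/n = 1 + 1.91×1.6/0.32 = 10.55
Contaminant velocity v_c = v/R = 0.3861/10.55 = 0.03660 m/d
t = L/v_c = 699/0.03660 = 19100 d
   = 19100/365 = 52.3 yr

52.3 years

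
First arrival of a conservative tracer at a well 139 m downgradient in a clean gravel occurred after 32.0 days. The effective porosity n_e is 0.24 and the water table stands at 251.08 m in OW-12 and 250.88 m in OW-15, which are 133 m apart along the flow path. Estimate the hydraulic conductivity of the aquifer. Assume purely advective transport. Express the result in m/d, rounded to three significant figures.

Hydraulic gradient i = (251.08 − 250.88) / 133 = 0.20 / 133 = 0.001504
v = L / t = 139 / 32.0 = 4.344 m/d
K = v · n / i = 4.344 × 0.24 / 0.001504 = 693 m/d

693 m/d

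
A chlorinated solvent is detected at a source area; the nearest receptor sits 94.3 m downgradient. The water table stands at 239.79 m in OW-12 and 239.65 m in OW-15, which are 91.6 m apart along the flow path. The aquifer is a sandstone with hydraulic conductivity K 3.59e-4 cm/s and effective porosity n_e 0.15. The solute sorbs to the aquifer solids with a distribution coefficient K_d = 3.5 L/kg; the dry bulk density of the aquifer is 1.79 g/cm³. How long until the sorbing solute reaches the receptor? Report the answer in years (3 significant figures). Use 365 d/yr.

Hydraulic gradient i = (239.79 − 239.65) / 91.6 = 0.14 / 91.6 = 0.001528
K = 3.59e-4 cm/s × 864 = 0.3102 m/d
q = Ki = 0.3102 × 0.001528 = 4.741e-4 m/d
v = Ki/n = 0.3102·0.001528/0.15 = 0.003160 m/d
Retardation R = 1 + ρ_b·K_d/n = 1 + 1.79×3.5/0.15 = 42.77
Contaminant velocity v_c = v/R = 0.003160/42.77 = 7.390e-5 m/d
t = L/v_c = 94.3/7.390e-5 = 1.276e6 d
   = 1.276e6/365 = 3500 yr

3500 years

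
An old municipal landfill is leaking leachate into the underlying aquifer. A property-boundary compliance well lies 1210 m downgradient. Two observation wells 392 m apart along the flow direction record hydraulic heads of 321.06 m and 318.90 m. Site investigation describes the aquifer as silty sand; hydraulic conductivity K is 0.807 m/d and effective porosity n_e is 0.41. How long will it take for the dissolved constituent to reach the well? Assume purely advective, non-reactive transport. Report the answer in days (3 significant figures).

Hydraulic gradient i = (321.06 − 318.90) / 392 = 2.16 / 392 = 0.005510
Specific discharge q = 0.807 × 0.005510 = 0.004447 m/d
Seepage velocity v = q / n = 0.004447 / 0.41 = 0.01085 m/d
t = L / v = 1210 / 0.01085 = 111600 d

112000 days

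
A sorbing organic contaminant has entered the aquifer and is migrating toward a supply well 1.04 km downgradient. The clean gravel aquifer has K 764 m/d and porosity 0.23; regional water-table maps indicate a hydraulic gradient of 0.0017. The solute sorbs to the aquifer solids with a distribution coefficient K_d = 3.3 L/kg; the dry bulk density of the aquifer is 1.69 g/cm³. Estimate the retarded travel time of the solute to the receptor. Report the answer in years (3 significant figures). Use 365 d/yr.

q = Ki = 764 × 0.0017 = 1.299 m/d
v_s = q/n_e = 1.299/0.23 = 5.647 m/d
Retardation R = 1 + ρ_b·K_d/n = 1 + 1.69×3.3/0.23 = 25.25
Contaminant velocity v_c = v/R = 5.647/25.25 = 0.2237 m/d
L = 1.04 km = 1040 m
t = L/v_c = 1040/0.2237 = 4650 d
   = 4650/365 = 12.7 yr

12.7 years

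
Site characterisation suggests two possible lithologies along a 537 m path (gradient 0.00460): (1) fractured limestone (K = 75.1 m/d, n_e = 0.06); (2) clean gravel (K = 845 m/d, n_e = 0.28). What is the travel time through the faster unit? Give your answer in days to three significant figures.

38.7 days

Unit 1 (fractured limestone): v = 75.1×0.0046/0.06 = 5.758 m/d, t = 537/5.758 = 93.27 d
Unit 2 (clean gravel): v = 845×0.0046/0.28 = 13.88 m/d, t = 537/13.88 = 38.68 d
Faster unit: t = 38.7 d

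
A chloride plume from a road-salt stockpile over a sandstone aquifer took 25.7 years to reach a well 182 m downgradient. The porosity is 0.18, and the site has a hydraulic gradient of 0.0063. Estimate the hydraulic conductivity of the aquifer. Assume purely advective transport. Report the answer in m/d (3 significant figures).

0.554 m/d

t = 25.7 years = 9381 d
v = L / t = 182 / 9381 = 0.01940 m/d
K = v · n / i = 0.01940 × 0.18 / 0.0063 = 0.554 m/d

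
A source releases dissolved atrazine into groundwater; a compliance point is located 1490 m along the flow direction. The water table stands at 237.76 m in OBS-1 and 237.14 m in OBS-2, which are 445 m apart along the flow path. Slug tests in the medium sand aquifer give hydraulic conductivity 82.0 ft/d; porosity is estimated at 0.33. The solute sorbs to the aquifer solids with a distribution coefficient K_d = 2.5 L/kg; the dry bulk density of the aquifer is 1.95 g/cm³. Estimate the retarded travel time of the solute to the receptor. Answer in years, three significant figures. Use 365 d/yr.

610 years

Hydraulic gradient i = (237.76 − 237.14) / 445 = 0.62 / 445 = 0.001393
K = 82.0 ft/d × 0.3048 = 24.99 m/d
Specific discharge q = 24.99 × 0.001393 = 0.03482 m/d
v = Ki/n = 24.99·0.001393/0.33 = 0.1055 m/d
Retardation R = 1 + ρ_b·K_d/n = 1 + 1.95×2.5/0.33 = 15.77
Contaminant velocity v_c = v/R = 0.1055/15.77 = 0.006690 m/d
t = L/v_c = 1490/0.006690 = 222700 d
   = 222700/365 = 610 yr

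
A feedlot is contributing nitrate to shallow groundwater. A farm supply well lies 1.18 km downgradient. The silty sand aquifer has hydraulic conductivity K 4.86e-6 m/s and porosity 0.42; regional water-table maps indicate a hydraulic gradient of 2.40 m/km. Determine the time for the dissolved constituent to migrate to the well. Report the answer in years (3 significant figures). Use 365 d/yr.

1350 years

K = 4.86e-6 m/s × 86400 s/d = 0.4199 m/d
Darcy flux q = K·i = 0.4199 × 0.0024 = 0.001008 m/d
v = Ki/n = 0.4199·0.0024/0.42 = 0.002399 m/d
L = 1.18 km = 1180 m
t = L / v = 1180 / 0.002399 = 491800 d
   = 491800 / 365 = 1350 yr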